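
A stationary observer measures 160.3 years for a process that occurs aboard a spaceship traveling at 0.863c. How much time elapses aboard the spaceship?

Dilated time Δt = 160.3 years
γ = 1/√(1 - 0.863²) = 1.9794
Δt₀ = Δt/γ = 160.3/1.9794 = 80.98 years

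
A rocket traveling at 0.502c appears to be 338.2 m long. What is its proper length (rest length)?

Contracted length L = 338.2 m
γ = 1/√(1 - 0.502²) = 1.156
L₀ = γL = 1.156 × 338.2 = 391.0 m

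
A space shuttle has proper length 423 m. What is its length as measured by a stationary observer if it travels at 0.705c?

Proper length L₀ = 423 m
γ = 1/√(1 - 0.705²) = 1.410
L = L₀/γ = 423/1.410 = 300.0 m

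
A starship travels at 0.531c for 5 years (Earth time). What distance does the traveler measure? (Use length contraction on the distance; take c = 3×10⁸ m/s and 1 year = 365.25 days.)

Earth distance: d = v × t = 0.531c × 5 yr = 2.5136×10¹⁶ m
γ = 1.1801
d' = d/γ = 2.5136×10¹⁶/1.1801 = 2.130×10¹⁶ m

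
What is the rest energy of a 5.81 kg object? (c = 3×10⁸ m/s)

c² = (3×10⁸)² = 9.000×10¹⁶ m²/s²
E₀ = mc² = 5.81 × 9.000×10¹⁶ = 5.229×10¹⁷ J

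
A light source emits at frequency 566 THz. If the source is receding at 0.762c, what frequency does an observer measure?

β = v/c = 0.762
(1-β)/(1+β) = 0.238/1.762 = 0.13507
Doppler factor = √(0.13507) = 0.3675
f_obs = 566 × 0.3675 = 208.0 THz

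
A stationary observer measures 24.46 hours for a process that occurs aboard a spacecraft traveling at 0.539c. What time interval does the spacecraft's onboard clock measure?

Dilated time Δt = 24.46 hours
γ = 1/√(1 - 0.539²) = 1.1872
Δt₀ = Δt/γ = 24.46/1.1872 = 20.60 hours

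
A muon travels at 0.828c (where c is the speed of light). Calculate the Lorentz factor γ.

v/c = 0.828, so (v/c)² = 0.685584
1 - (v/c)² = 0.314416
γ = 1/√(0.314416) = 1.783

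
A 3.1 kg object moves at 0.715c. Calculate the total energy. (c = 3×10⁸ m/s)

γ = 1/√(1 - 0.715²) = 1.4304
mc² = 3.1 × (3×10⁸)² = 2.790×10¹⁷ J
E = γmc² = 1.4304 × 2.790×10¹⁷ = 3.991×10¹⁷ J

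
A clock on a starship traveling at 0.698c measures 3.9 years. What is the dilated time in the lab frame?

Proper time Δt₀ = 3.9 years
γ = 1/√(1 - 0.698²) = 1.3965
Δt = γΔt₀ = 1.3965 × 3.9 = 5.446 years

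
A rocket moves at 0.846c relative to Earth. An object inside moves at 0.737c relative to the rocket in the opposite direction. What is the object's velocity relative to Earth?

Object's velocity in rocket frame is u' = -0.737c
u = (u' + v)/(1 + u'v/c²) = (v - 0.737)/(1 - 0.737·v/c²)
Numerator: 0.846 - 0.737 = 0.109
Denominator: 1 - 0.623502 = 0.376498
u = 0.109/0.376498 = 0.2895c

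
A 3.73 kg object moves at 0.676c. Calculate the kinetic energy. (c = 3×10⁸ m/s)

γ = 1/√(1 - 0.676²) = 1.35703
γ - 1 = 0.35703
KE = (γ-1)mc² = 0.35703 × 3.73 × (3×10⁸)² = 1.199×10¹⁷ J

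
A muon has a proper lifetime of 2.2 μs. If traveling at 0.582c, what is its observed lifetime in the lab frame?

Proper lifetime τ₀ = 2.2 μs
γ = 1/√(1 - 0.582²) = 1.2297
τ = γτ₀ = 1.2297 × 2.2 μs = 2.705 μs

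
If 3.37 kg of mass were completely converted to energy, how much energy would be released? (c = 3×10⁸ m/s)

Using E = mc²:
c² = (3×10⁸)² = 9×10¹⁶ m²/s²
E = 3.37 × 9×10¹⁶ = 3.033×10¹⁷ J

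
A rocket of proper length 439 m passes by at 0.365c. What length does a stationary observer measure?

Proper length L₀ = 439 m
γ = 1/√(1 - 0.365²) = 1.0741
L = L₀/γ = 439/1.0741 = 408.7 m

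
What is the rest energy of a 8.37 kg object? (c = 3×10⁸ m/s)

c² = (3×10⁸)² = 9.000×10¹⁶ m²/s²
E₀ = mc² = 8.37 × 9.000×10¹⁶ = 7.533×10¹⁷ J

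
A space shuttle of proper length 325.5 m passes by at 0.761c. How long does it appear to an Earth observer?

Proper length L₀ = 325.5 m
γ = 1/√(1 - 0.761²) = 1.541
L = L₀/γ = 325.5/1.541 = 211.2 m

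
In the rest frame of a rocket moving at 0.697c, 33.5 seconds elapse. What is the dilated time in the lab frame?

Proper time Δt₀ = 33.5 seconds
γ = 1/√(1 - 0.697²) = 1.3946
Δt = γΔt₀ = 1.3946 × 33.5 = 46.72 seconds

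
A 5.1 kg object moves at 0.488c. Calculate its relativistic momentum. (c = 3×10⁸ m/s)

γ = 1/√(1 - 0.488²) = 1.1457
v = 0.488 × 3×10⁸ = 1.464×10⁸ m/s
p = γmv = 1.1457 × 5.1 × 1.464×10⁸ = 8.554×10⁸ kg·m/s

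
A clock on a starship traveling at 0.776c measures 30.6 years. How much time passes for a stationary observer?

Proper time Δt₀ = 30.6 years
γ = 1/√(1 - 0.776²) = 1.585457
Δt = γΔt₀ = 1.585457 × 30.6 = 48.51 years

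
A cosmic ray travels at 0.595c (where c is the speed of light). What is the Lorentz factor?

v/c = 0.595, so (v/c)² = 0.354025
1 - (v/c)² = 0.645975
γ = 1/√(0.645975) = 1.244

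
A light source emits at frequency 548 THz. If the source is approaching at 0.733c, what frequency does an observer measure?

β = v/c = 0.733
(1+β)/(1-β) = 1.733/0.267 = 6.491
Doppler factor = √(6.491) = 2.548
f_obs = 548 × 2.548 = 1396 THz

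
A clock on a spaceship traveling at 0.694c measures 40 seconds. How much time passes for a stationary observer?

Proper time Δt₀ = 40 seconds
γ = 1/√(1 - 0.694²) = 1.389
Δt = γΔt₀ = 1.389 × 40 = 55.56 seconds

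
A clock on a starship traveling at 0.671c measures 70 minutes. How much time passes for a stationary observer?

Proper time Δt₀ = 70 minutes
γ = 1/√(1 - 0.671²) = 1.3487
Δt = γΔt₀ = 1.3487 × 70 = 94.41 minutes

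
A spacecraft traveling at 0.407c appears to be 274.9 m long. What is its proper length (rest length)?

Contracted length L = 274.9 m
γ = 1/√(1 - 0.407²) = 1.095
L₀ = γL = 1.095 × 274.9 = 301.0 m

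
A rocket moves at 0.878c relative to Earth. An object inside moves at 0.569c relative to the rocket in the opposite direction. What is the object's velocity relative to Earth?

Object's velocity in rocket frame is u' = -0.569c
u = (u' + v)/(1 + u'v/c²) = (v - 0.569)/(1 - 0.569·v/c²)
Numerator: 0.878 - 0.569 = 0.309
Denominator: 1 - 0.499582 = 0.500418
u = 0.309/0.500418 = 0.6175c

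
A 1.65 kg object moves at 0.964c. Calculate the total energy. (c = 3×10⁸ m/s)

γ = 1/√(1 - 0.964²) = 3.761
mc² = 1.65 × (3×10⁸)² = 1.485×10¹⁷ J
E = γmc² = 3.761 × 1.485×10¹⁷ = 5.585×10¹⁷ J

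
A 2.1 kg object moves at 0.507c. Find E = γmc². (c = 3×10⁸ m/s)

γ = 1/√(1 - 0.507²) = 1.1602
mc² = 2.1 × (3×10⁸)² = 1.890×10¹⁷ J
E = γmc² = 1.1602 × 1.890×10¹⁷ = 2.193×10¹⁷ J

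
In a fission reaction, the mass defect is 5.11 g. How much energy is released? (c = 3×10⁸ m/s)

Convert mass defect: Δm = 5.11 g = 0.00511 kg
E = Δm·c² = 0.00511 × (3×10⁸)²
= 0.00511 × 9×10¹⁶ = 4.599×10¹⁴ J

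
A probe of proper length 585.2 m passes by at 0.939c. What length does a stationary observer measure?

Proper length L₀ = 585.2 m
γ = 1/√(1 - 0.939²) = 2.9077
L = L₀/γ = 585.2/2.9077 = 201.3 m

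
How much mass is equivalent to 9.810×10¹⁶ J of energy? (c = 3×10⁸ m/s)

From E = mc², we get m = E/c²
c² = (3×10⁸)² = 9×10¹⁶ m²/s²
m = 9.810×10¹⁶ / 9×10¹⁶ = 1.090 kg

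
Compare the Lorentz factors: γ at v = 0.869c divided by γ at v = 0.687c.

γ₁ = 1/√(1 - 0.869²) = 2.021
γ₂ = 1/√(1 - 0.687²) = 1.376
γ₁/γ₂ = 2.021/1.376 = 1.469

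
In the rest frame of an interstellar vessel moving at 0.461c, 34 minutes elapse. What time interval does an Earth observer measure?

Proper time Δt₀ = 34 minutes
γ = 1/√(1 - 0.461²) = 1.1269
Δt = γΔt₀ = 1.1269 × 34 = 38.31 minutes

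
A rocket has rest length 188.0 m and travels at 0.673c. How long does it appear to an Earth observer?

Proper length L₀ = 188.0 m
γ = 1/√(1 - 0.673²) = 1.352
L = L₀/γ = 188.0/1.352 = 139.1 m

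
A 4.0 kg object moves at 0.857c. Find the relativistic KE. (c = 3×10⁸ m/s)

γ = 1/√(1 - 0.857²) = 1.9406
γ - 1 = 0.9406
KE = (γ-1)mc² = 0.9406 × 4.0 × (3×10⁸)² = 3.386×10¹⁷ J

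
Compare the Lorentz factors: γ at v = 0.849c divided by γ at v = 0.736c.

γ₁ = 1/√(1 - 0.849²) = 1.8925
γ₂ = 1/√(1 - 0.736²) = 1.4771
γ₁/γ₂ = 1.8925/1.4771 = 1.281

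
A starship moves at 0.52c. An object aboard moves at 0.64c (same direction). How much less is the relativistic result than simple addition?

Classical: u' + v = 0.64 + 0.52 = 1.16c
Relativistic: u = (0.64 + 0.52)/(1 + 0.3328) = 1.16/1.3328 = 0.8703c
Difference: 1.16 - 0.8703 = 0.2897c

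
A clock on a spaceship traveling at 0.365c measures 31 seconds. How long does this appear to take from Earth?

Proper time Δt₀ = 31 seconds
γ = 1/√(1 - 0.365²) = 1.0741
Δt = γΔt₀ = 1.0741 × 31 = 33.30 seconds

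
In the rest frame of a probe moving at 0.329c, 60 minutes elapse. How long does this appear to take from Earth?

Proper time Δt₀ = 60 minutes
γ = 1/√(1 - 0.329²) = 1.059
Δt = γΔt₀ = 1.059 × 60 = 63.54 minutes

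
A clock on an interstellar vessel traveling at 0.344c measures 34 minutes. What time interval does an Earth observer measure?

Proper time Δt₀ = 34 minutes
γ = 1/√(1 - 0.344²) = 1.065
Δt = γΔt₀ = 1.065 × 34 = 36.21 minutes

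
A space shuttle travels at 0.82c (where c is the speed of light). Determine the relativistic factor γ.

v/c = 0.82, so (v/c)² = 0.6724
1 - (v/c)² = 0.3276
γ = 1/√(0.3276) = 1.747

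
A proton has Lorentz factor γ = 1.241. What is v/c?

From γ = 1/√(1 - v²/c²):
1/γ² = 1/1.241² = 0.6493
v²/c² = 1 - 0.6493 = 0.3507
v/c = √(0.3507) = 0.5922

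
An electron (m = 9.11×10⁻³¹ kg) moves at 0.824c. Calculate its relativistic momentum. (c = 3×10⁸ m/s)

γ = 1/√(1 - 0.824²) = 1.765
v = 0.824 × 3×10⁸ = 2.472×10⁸ m/s
p = γmv = 1.765 × 9.11×10⁻³¹ × 2.472×10⁸ = 3.975×10⁻²² kg·m/s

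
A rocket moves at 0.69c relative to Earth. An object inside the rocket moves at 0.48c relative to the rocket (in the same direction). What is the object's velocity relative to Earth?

u = (u' + v)/(1 + u'v/c²)
Numerator: 0.48 + 0.69 = 1.17
Denominator: 1 + 0.3312 = 1.3312
u = 1.17/1.3312 = 0.8789c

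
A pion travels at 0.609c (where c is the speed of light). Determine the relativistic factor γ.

v/c = 0.609, so (v/c)² = 0.370881
1 - (v/c)² = 0.629119
γ = 1/√(0.629119) = 1.261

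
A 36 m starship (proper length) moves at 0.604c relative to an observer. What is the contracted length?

Proper length L₀ = 36 m
γ = 1/√(1 - 0.604²) = 1.255
L = L₀/γ = 36/1.255 = 28.69 m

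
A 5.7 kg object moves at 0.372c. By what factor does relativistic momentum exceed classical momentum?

p_rel = γmv, p_class = mv
Ratio = γ = 1/√(1 - 0.372²) = 1.077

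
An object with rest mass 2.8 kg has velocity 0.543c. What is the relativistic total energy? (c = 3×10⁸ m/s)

γ = 1/√(1 - 0.543²) = 1.191
mc² = 2.8 × (3×10⁸)² = 2.520×10¹⁷ J
E = γmc² = 1.191 × 2.520×10¹⁷ = 3.001×10¹⁷ J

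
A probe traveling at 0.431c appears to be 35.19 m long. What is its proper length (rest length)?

Contracted length L = 35.19 m
γ = 1/√(1 - 0.431²) = 1.1082
L₀ = γL = 1.1082 × 35.19 = 39.00 m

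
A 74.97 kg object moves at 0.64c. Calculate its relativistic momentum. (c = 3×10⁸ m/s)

γ = 1/√(1 - 0.64²) = 1.301
v = 0.64 × 3×10⁸ = 1.920×10⁸ m/s
p = γmv = 1.301 × 74.97 × 1.920×10⁸ = 1.873×10¹⁰ kg·m/s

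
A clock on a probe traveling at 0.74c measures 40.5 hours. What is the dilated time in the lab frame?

Proper time Δt₀ = 40.5 hours
γ = 1/√(1 - 0.74²) = 1.48675
Δt = γΔt₀ = 1.48675 × 40.5 = 60.21 hours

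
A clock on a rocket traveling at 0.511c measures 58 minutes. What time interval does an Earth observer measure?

Proper time Δt₀ = 58 minutes
γ = 1/√(1 - 0.511²) = 1.16336
Δt = γΔt₀ = 1.16336 × 58 = 67.47 minutes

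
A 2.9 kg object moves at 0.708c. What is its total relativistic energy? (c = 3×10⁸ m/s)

γ = 1/√(1 - 0.708²) = 1.416
mc² = 2.9 × (3×10⁸)² = 2.610×10¹⁷ J
E = γmc² = 1.416 × 2.610×10¹⁷ = 3.696×10¹⁷ J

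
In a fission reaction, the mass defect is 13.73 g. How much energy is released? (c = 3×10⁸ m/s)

Convert mass defect: Δm = 13.73 g = 0.01373 kg
E = Δm·c² = 0.01373 × (3×10⁸)²
= 0.01373 × 9×10¹⁶ = 1.236×10¹⁵ J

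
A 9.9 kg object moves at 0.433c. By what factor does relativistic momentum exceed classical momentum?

p_rel = γmv, p_class = mv
Ratio = γ = 1/√(1 - 0.433²) = 1.109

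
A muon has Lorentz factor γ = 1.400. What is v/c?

From γ = 1/√(1 - v²/c²):
1/γ² = 1/1.400² = 0.5102
v²/c² = 1 - 0.5102 = 0.4898
v/c = √(0.4898) = 0.6999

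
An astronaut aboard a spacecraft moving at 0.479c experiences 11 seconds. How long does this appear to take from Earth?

Proper time Δt₀ = 11 seconds
γ = 1/√(1 - 0.479²) = 1.139
Δt = γΔt₀ = 1.139 × 11 = 12.53 seconds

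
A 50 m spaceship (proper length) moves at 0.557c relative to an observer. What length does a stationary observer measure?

Proper length L₀ = 50 m
γ = 1/√(1 - 0.557²) = 1.204
L = L₀/γ = 50/1.204 = 41.53 m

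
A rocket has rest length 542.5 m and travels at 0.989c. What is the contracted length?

Proper length L₀ = 542.5 m
γ = 1/√(1 - 0.989²) = 6.761
L = L₀/γ = 542.5/6.761 = 80.24 m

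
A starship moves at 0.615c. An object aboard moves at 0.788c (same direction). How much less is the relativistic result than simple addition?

Classical: u' + v = 0.788 + 0.615 = 1.403c
Relativistic: u = (0.788 + 0.615)/(1 + 0.48462) = 1.403/1.48462 = 0.9450c
Difference: 1.403 - 0.9450 = 0.4580c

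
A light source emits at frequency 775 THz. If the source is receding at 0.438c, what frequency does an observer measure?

β = v/c = 0.438
(1-β)/(1+β) = 0.562/1.438 = 0.39082
Doppler factor = √(0.39082) = 0.6252
f_obs = 775 × 0.6252 = 484.5 THz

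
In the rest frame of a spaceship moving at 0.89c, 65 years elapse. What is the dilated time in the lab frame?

Proper time Δt₀ = 65 years
γ = 1/√(1 - 0.89²) = 2.1932
Δt = γΔt₀ = 2.1932 × 65 = 142.6 years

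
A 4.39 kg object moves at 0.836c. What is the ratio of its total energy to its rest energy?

E = γmc², E₀ = mc²
E/E₀ = γ = 1/√(1 - 0.836²) = 1.822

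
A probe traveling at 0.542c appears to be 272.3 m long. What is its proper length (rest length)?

Contracted length L = 272.3 m
γ = 1/√(1 - 0.542²) = 1.190
L₀ = γL = 1.190 × 272.3 = 324.0 m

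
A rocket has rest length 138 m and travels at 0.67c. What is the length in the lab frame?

Proper length L₀ = 138 m
γ = 1/√(1 - 0.67²) = 1.347
L = L₀/γ = 138/1.347 = 102.4 m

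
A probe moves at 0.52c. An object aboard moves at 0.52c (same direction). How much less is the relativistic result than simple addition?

Classical: u' + v = 0.52 + 0.52 = 1.04c
Relativistic: u = (0.52 + 0.52)/(1 + 0.2704) = 1.04/1.2704 = 0.8186c
Difference: 1.04 - 0.8186 = 0.2214c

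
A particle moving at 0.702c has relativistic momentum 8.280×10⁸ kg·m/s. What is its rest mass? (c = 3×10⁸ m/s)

γ = 1/√(1 - 0.702²) = 1.404
v = 0.702 × 3×10⁸ = 2.106×10⁸ m/s
m = p/(γv) = 8.280×10⁸/(1.404 × 2.106×10⁸) = 2.800 kg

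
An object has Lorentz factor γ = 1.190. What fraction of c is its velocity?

From γ = 1/√(1 - v²/c²):
1/γ² = 1/1.190² = 0.70616
v²/c² = 1 - 0.70616 = 0.29384
v/c = √(0.29384) = 0.5421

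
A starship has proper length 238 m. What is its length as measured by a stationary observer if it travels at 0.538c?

Proper length L₀ = 238 m
γ = 1/√(1 - 0.538²) = 1.1863
L = L₀/γ = 238/1.1863 = 200.6 m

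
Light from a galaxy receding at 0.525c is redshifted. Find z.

β = 0.525
(1+β)/(1-β) = 1.525/0.475 = 3.2105
√(3.2105) = 1.7918
z = 1.7918 - 1 = 0.7918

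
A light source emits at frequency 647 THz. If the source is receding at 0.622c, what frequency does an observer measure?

β = v/c = 0.622
(1-β)/(1+β) = 0.378/1.622 = 0.2330
Doppler factor = √(0.2330) = 0.4827
f_obs = 647 × 0.4827 = 312.3 THz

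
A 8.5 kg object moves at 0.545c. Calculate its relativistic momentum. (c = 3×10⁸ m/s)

γ = 1/√(1 - 0.545²) = 1.193
v = 0.545 × 3×10⁸ = 1.635×10⁸ m/s
p = γmv = 1.193 × 8.5 × 1.635×10⁸ = 1.658×10⁹ kg·m/s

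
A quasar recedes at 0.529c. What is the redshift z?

β = 0.529
(1+β)/(1-β) = 1.529/0.471 = 3.246
√(3.246) = 1.8017
z = 1.8017 - 1 = 0.8017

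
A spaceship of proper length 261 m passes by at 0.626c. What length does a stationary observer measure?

Proper length L₀ = 261 m
γ = 1/√(1 - 0.626²) = 1.2823
L = L₀/γ = 261/1.2823 = 203.5 m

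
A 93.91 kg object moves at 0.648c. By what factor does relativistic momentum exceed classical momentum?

p_rel = γmv, p_class = mv
Ratio = γ = 1/√(1 - 0.648²) = 1.313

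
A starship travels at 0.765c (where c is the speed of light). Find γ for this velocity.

v/c = 0.765, so (v/c)² = 0.585225
1 - (v/c)² = 0.414775
γ = 1/√(0.414775) = 1.553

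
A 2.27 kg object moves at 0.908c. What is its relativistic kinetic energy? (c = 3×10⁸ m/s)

γ = 1/√(1 - 0.908²) = 2.3868
γ - 1 = 1.3868
KE = (γ-1)mc² = 1.3868 × 2.27 × (3×10⁸)² = 2.833×10¹⁷ J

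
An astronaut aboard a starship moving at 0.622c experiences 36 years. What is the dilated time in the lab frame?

Proper time Δt₀ = 36 years
γ = 1/√(1 - 0.622²) = 1.2771
Δt = γΔt₀ = 1.2771 × 36 = 45.98 years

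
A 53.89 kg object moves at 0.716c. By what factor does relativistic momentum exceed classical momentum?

p_rel = γmv, p_class = mv
Ratio = γ = 1/√(1 - 0.716²) = 1.432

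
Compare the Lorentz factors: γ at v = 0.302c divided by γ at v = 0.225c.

γ₁ = 1/√(1 - 0.302²) = 1.049
γ₂ = 1/√(1 - 0.225²) = 1.026
γ₁/γ₂ = 1.049/1.026 = 1.022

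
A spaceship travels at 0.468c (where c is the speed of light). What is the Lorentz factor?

v/c = 0.468, so (v/c)² = 0.219024
1 - (v/c)² = 0.780976
γ = 1/√(0.780976) = 1.132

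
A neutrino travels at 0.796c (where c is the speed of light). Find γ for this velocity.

v/c = 0.796, so (v/c)² = 0.633616
1 - (v/c)² = 0.366384
γ = 1/√(0.366384) = 1.652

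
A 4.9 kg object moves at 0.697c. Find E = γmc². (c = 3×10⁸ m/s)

γ = 1/√(1 - 0.697²) = 1.3946
mc² = 4.9 × (3×10⁸)² = 4.410×10¹⁷ J
E = γmc² = 1.3946 × 4.410×10¹⁷ = 6.150×10¹⁷ J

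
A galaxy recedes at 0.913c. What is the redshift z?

β = 0.913
(1+β)/(1-β) = 1.913/0.087 = 21.99
√(21.99) = 4.689
z = 4.689 - 1 = 3.689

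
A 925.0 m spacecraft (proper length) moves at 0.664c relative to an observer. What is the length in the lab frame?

Proper length L₀ = 925.0 m
γ = 1/√(1 - 0.664²) = 1.33738
L = L₀/γ = 925.0/1.33738 = 691.7 m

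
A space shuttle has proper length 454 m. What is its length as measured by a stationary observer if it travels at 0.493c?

Proper length L₀ = 454 m
γ = 1/√(1 - 0.493²) = 1.1494
L = L₀/γ = 454/1.1494 = 395.0 m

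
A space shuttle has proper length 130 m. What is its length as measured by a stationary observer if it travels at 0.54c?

Proper length L₀ = 130 m
γ = 1/√(1 - 0.54²) = 1.188
L = L₀/γ = 130/1.188 = 109.4 m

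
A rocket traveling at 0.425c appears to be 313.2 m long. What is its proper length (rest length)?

Contracted length L = 313.2 m
γ = 1/√(1 - 0.425²) = 1.1047
L₀ = γL = 1.1047 × 313.2 = 346.0 m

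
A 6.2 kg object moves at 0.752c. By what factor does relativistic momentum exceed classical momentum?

p_rel = γmv, p_class = mv
Ratio = γ = 1/√(1 - 0.752²) = 1.517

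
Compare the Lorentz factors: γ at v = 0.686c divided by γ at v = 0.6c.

γ₁ = 1/√(1 - 0.686²) = 1.3744
γ₂ = 1/√(1 - 0.6²) = 1.2500
γ₁/γ₂ = 1.3744/1.2500 = 1.100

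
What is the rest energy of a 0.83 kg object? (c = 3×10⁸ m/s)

c² = (3×10⁸)² = 9.000×10¹⁶ m²/s²
E₀ = mc² = 0.83 × 9.000×10¹⁶ = 7.470×10¹⁶ J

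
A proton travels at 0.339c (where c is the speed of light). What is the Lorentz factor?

v/c = 0.339, so (v/c)² = 0.114921
1 - (v/c)² = 0.885079
γ = 1/√(0.885079) = 1.063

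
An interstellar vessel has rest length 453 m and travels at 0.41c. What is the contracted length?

Proper length L₀ = 453 m
γ = 1/√(1 - 0.41²) = 1.0964
L = L₀/γ = 453/1.0964 = 413.2 m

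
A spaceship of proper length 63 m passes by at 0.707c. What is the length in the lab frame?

Proper length L₀ = 63 m
γ = 1/√(1 - 0.707²) = 1.414
L = L₀/γ = 63/1.414 = 44.55 m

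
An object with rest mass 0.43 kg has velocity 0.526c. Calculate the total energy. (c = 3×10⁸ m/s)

γ = 1/√(1 - 0.526²) = 1.1758
mc² = 0.43 × (3×10⁸)² = 3.870×10¹⁶ J
E = γmc² = 1.1758 × 3.870×10¹⁶ = 4.550×10¹⁶ J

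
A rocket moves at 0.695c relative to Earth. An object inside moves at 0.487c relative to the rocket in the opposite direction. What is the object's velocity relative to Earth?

Object's velocity in rocket frame is u' = -0.487c
u = (u' + v)/(1 + u'v/c²) = (v - 0.487)/(1 - 0.487·v/c²)
Numerator: 0.695 - 0.487 = 0.208
Denominator: 1 - 0.338465 = 0.661535
u = 0.208/0.661535 = 0.3144c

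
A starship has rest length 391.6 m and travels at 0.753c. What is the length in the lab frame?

Proper length L₀ = 391.6 m
γ = 1/√(1 - 0.753²) = 1.5197
L = L₀/γ = 391.6/1.5197 = 257.7 m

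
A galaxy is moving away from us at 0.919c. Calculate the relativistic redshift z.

β = 0.919
(1+β)/(1-β) = 1.919/0.081 = 23.69
√(23.69) = 4.867
z = 4.867 - 1 = 3.867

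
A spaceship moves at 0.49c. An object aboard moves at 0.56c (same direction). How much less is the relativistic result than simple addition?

Classical: u' + v = 0.56 + 0.49 = 1.05c
Relativistic: u = (0.56 + 0.49)/(1 + 0.2744) = 1.05/1.2744 = 0.8239c
Difference: 1.05 - 0.8239 = 0.2261c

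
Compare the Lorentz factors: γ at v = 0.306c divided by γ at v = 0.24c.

γ₁ = 1/√(1 - 0.306²) = 1.0504
γ₂ = 1/√(1 - 0.24²) = 1.0301
γ₁/γ₂ = 1.0504/1.0301 = 1.020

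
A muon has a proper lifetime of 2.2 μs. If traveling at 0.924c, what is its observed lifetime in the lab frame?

Proper lifetime τ₀ = 2.2 μs
γ = 1/√(1 - 0.924²) = 2.615
τ = γτ₀ = 2.615 × 2.2 μs = 5.753 μs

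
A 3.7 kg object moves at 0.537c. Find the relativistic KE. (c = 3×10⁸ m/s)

γ = 1/√(1 - 0.537²) = 1.185421
γ - 1 = 0.185421
KE = (γ-1)mc² = 0.185421 × 3.7 × (3×10⁸)² = 6.175×10¹⁶ J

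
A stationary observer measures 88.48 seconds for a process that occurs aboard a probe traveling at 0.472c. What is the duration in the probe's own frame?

Dilated time Δt = 88.48 seconds
γ = 1/√(1 - 0.472²) = 1.1343
Δt₀ = Δt/γ = 88.48/1.1343 = 78.00 seconds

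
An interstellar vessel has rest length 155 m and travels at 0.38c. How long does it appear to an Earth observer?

Proper length L₀ = 155 m
γ = 1/√(1 - 0.38²) = 1.081
L = L₀/γ = 155/1.081 = 143.4 m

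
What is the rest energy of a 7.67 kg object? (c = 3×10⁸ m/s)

c² = (3×10⁸)² = 9.000×10¹⁶ m²/s²
E₀ = mc² = 7.67 × 9.000×10¹⁶ = 6.903×10¹⁷ J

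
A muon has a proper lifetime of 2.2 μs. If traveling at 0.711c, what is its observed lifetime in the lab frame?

Proper lifetime τ₀ = 2.2 μs
γ = 1/√(1 - 0.711²) = 1.4221
τ = γτ₀ = 1.4221 × 2.2 μs = 3.129 μs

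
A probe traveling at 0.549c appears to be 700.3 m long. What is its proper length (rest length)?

Contracted length L = 700.3 m
γ = 1/√(1 - 0.549²) = 1.19643
L₀ = γL = 1.19643 × 700.3 = 837.9 m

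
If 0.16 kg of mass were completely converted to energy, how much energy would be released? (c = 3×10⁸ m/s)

Using E = mc²:
c² = (3×10⁸)² = 9×10¹⁶ m²/s²
E = 0.16 × 9×10¹⁶ = 1.440×10¹⁶ J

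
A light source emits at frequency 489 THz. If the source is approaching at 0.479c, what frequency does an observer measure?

β = v/c = 0.479
(1+β)/(1-β) = 1.479/0.521 = 2.839
Doppler factor = √(2.839) = 1.6849
f_obs = 489 × 1.6849 = 823.9 THz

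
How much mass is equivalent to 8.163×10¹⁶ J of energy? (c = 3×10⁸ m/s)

From E = mc², we get m = E/c²
c² = (3×10⁸)² = 9×10¹⁶ m²/s²
m = 8.163×10¹⁶ / 9×10¹⁶ = 0.9070 kg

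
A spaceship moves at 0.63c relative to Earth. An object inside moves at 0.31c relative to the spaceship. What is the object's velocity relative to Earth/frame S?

u = (u' + v)/(1 + u'v/c²)
Numerator: 0.31 + 0.63 = 0.94
Denominator: 1 + 0.1953 = 1.1953
u = 0.94/1.1953 = 0.7864c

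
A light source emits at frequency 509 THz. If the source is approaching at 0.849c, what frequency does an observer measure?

β = v/c = 0.849
(1+β)/(1-β) = 1.849/0.151 = 12.245
Doppler factor = √(12.245) = 3.499
f_obs = 509 × 3.499 = 1781 THz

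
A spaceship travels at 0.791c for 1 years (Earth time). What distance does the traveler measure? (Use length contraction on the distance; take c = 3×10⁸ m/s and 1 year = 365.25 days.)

Earth distance: d = v × t = 0.791c × 1 yr = 7.4886×10¹⁵ m
γ = 1.6345
d' = d/γ = 7.4886×10¹⁵/1.6345 = 4.582×10¹⁵ m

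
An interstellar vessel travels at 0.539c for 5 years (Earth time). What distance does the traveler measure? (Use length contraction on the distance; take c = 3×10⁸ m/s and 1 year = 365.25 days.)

Earth distance: d = v × t = 0.539c × 5 yr = 2.551×10¹⁶ m
γ = 1.187
d' = d/γ = 2.551×10¹⁶/1.187 = 2.149×10¹⁶ m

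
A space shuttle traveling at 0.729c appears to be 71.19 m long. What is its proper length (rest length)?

Contracted length L = 71.19 m
γ = 1/√(1 - 0.729²) = 1.461
L₀ = γL = 1.461 × 71.19 = 104.0 m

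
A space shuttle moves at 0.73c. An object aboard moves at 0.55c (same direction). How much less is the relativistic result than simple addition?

Classical: u' + v = 0.55 + 0.73 = 1.28c
Relativistic: u = (0.55 + 0.73)/(1 + 0.4015) = 1.28/1.4015 = 0.9133c
Difference: 1.28 - 0.9133 = 0.3667c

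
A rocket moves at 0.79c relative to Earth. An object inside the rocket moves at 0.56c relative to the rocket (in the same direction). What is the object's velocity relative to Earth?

u = (u' + v)/(1 + u'v/c²)
Numerator: 0.56 + 0.79 = 1.35
Denominator: 1 + 0.4424 = 1.4424
u = 1.35/1.4424 = 0.9359c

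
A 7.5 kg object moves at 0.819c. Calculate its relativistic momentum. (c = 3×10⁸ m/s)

γ = 1/√(1 - 0.819²) = 1.743
v = 0.819 × 3×10⁸ = 2.457×10⁸ m/s
p = γmv = 1.743 × 7.5 × 2.457×10⁸ = 3.212×10⁹ kg·m/s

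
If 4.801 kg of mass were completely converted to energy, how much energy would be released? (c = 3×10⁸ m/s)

Using E = mc²:
c² = (3×10⁸)² = 9×10¹⁶ m²/s²
E = 4.801 × 9×10¹⁶ = 4.321×10¹⁷ J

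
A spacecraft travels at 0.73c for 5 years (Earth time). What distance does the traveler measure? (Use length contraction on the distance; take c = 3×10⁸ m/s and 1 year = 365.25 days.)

Earth distance: d = v × t = 0.73c × 5 yr = 3.456×10¹⁶ m
γ = 1.463
d' = d/γ = 3.456×10¹⁶/1.463 = 2.362×10¹⁶ m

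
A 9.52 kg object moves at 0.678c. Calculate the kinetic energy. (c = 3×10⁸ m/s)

γ = 1/√(1 - 0.678²) = 1.3604
γ - 1 = 0.3604
KE = (γ-1)mc² = 0.3604 × 9.52 × (3×10⁸)² = 3.088×10¹⁷ J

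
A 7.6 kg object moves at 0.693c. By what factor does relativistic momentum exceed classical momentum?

p_rel = γmv, p_class = mv
Ratio = γ = 1/√(1 - 0.693²) = 1.387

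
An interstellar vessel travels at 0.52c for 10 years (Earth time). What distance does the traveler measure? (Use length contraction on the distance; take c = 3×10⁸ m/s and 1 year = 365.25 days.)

Earth distance: d = v × t = 0.52c × 10 yr = 4.9230×10¹⁶ m
γ = 1.1707
d' = d/γ = 4.9230×10¹⁶/1.1707 = 4.205×10¹⁶ m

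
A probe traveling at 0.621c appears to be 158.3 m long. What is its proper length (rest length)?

Contracted length L = 158.3 m
γ = 1/√(1 - 0.621²) = 1.276
L₀ = γL = 1.276 × 158.3 = 202.0 m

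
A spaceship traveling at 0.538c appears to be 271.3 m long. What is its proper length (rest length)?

Contracted length L = 271.3 m
γ = 1/√(1 - 0.538²) = 1.186
L₀ = γL = 1.186 × 271.3 = 321.8 m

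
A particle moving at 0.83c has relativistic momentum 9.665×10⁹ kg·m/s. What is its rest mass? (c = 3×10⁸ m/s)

γ = 1/√(1 - 0.83²) = 1.793
v = 0.83 × 3×10⁸ = 2.490×10⁸ m/s
m = p/(γv) = 9.665×10⁹/(1.793 × 2.490×10⁸) = 21.65 kg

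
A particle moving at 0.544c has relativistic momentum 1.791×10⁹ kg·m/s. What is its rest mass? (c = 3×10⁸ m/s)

γ = 1/√(1 - 0.544²) = 1.1918
v = 0.544 × 3×10⁸ = 1.632×10⁸ m/s
m = p/(γv) = 1.791×10⁹/(1.1918 × 1.632×10⁸) = 9.208 kg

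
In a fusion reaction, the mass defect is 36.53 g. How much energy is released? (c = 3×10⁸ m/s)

Convert mass defect: Δm = 36.53 g = 0.03653 kg
E = Δm·c² = 0.03653 × (3×10⁸)²
= 0.03653 × 9×10¹⁶ = 3.288×10¹⁵ J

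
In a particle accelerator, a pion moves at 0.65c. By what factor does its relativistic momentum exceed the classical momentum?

p_rel = γmv, p_class = mv
Ratio = γ = 1/√(1 - 0.65²)
= 1/√(0.5775) = 1.316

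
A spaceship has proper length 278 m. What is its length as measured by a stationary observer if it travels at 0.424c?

Proper length L₀ = 278 m
γ = 1/√(1 - 0.424²) = 1.104
L = L₀/γ = 278/1.104 = 251.8 m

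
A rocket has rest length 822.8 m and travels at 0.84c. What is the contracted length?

Proper length L₀ = 822.8 m
γ = 1/√(1 - 0.84²) = 1.843
L = L₀/γ = 822.8/1.843 = 446.4 m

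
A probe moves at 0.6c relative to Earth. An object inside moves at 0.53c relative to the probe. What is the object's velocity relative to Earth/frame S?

u = (u' + v)/(1 + u'v/c²)
Numerator: 0.53 + 0.6 = 1.13
Denominator: 1 + 0.318 = 1.318
u = 1.13/1.318 = 0.8574c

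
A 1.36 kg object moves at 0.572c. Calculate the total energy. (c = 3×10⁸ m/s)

γ = 1/√(1 - 0.572²) = 1.219
mc² = 1.36 × (3×10⁸)² = 1.224×10¹⁷ J
E = γmc² = 1.219 × 1.224×10¹⁷ = 1.492×10¹⁷ J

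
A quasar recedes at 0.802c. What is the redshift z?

β = 0.802
(1+β)/(1-β) = 1.802/0.198 = 9.101
√(9.101) = 3.017
z = 3.017 - 1 = 2.017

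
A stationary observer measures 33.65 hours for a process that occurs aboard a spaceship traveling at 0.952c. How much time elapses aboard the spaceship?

Dilated time Δt = 33.65 hours
γ = 1/√(1 - 0.952²) = 3.267
Δt₀ = Δt/γ = 33.65/3.267 = 10.30 hours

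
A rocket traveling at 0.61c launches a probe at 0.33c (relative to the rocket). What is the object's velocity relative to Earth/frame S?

u = (u' + v)/(1 + u'v/c²)
Numerator: 0.33 + 0.61 = 0.94
Denominator: 1 + 0.2013 = 1.2013
u = 0.94/1.2013 = 0.7825c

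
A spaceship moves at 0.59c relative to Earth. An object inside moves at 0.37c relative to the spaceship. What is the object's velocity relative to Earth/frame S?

u = (u' + v)/(1 + u'v/c²)
Numerator: 0.37 + 0.59 = 0.96
Denominator: 1 + 0.2183 = 1.2183
u = 0.96/1.2183 = 0.7880c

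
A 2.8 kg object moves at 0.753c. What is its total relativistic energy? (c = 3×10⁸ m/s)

γ = 1/√(1 - 0.753²) = 1.520
mc² = 2.8 × (3×10⁸)² = 2.520×10¹⁷ J
E = γmc² = 1.520 × 2.520×10¹⁷ = 3.830×10¹⁷ J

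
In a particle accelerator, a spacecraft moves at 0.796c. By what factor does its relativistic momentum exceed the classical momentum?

p_rel = γmv, p_class = mv
Ratio = γ = 1/√(1 - 0.796²)
= 1/√(0.366384) = 1.652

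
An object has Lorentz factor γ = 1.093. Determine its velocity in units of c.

From γ = 1/√(1 - v²/c²):
1/γ² = 1/1.093² = 0.837066
v²/c² = 1 - 0.837066 = 0.162934
v/c = √(0.162934) = 0.4037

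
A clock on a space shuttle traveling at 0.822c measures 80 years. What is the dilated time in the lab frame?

Proper time Δt₀ = 80 years
γ = 1/√(1 - 0.822²) = 1.756
Δt = γΔt₀ = 1.756 × 80 = 140.5 years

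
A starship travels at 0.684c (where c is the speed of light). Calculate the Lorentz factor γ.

v/c = 0.684, so (v/c)² = 0.467856
1 - (v/c)² = 0.532144
γ = 1/√(0.532144) = 1.371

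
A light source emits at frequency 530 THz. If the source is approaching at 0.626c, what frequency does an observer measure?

β = v/c = 0.626
(1+β)/(1-β) = 1.626/0.374 = 4.348
Doppler factor = √(4.348) = 2.085
f_obs = 530 × 2.085 = 1105 THz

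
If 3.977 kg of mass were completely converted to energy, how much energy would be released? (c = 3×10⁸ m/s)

Using E = mc²:
c² = (3×10⁸)² = 9×10¹⁶ m²/s²
E = 3.977 × 9×10¹⁶ = 3.579×10¹⁷ J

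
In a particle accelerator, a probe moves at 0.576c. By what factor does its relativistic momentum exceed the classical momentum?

p_rel = γmv, p_class = mv
Ratio = γ = 1/√(1 - 0.576²)
= 1/√(0.668224) = 1.223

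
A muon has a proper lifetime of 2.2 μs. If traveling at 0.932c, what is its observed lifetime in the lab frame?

Proper lifetime τ₀ = 2.2 μs
γ = 1/√(1 - 0.932²) = 2.759
τ = γτ₀ = 2.759 × 2.2 μs = 6.070 μs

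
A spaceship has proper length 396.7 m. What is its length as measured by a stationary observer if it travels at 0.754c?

Proper length L₀ = 396.7 m
γ = 1/√(1 - 0.754²) = 1.522
L = L₀/γ = 396.7/1.522 = 260.6 m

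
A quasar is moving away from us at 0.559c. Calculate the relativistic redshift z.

β = 0.559
(1+β)/(1-β) = 1.559/0.441 = 3.535
√(3.535) = 1.8802
z = 1.8802 - 1 = 0.8802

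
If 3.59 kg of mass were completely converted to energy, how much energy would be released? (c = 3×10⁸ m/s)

Using E = mc²:
c² = (3×10⁸)² = 9×10¹⁶ m²/s²
E = 3.59 × 9×10¹⁶ = 3.231×10¹⁷ J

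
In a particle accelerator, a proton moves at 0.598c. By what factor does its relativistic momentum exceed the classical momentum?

p_rel = γmv, p_class = mv
Ratio = γ = 1/√(1 - 0.598²)
= 1/√(0.642396) = 1.248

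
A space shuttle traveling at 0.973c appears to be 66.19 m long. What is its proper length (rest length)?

Contracted length L = 66.19 m
γ = 1/√(1 - 0.973²) = 4.333
L₀ = γL = 4.333 × 66.19 = 286.8 m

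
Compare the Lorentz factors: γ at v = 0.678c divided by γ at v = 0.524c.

γ₁ = 1/√(1 - 0.678²) = 1.3604
γ₂ = 1/√(1 - 0.524²) = 1.1741
γ₁/γ₂ = 1.3604/1.1741 = 1.159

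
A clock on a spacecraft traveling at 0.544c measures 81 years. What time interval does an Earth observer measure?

Proper time Δt₀ = 81 years
γ = 1/√(1 - 0.544²) = 1.19177
Δt = γΔt₀ = 1.19177 × 81 = 96.53 years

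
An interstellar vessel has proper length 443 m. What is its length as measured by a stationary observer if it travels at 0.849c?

Proper length L₀ = 443 m
γ = 1/√(1 - 0.849²) = 1.8925
L = L₀/γ = 443/1.8925 = 234.1 m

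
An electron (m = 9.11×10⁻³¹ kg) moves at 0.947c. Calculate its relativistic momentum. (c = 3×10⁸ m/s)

γ = 1/√(1 - 0.947²) = 3.113
v = 0.947 × 3×10⁸ = 2.841×10⁸ m/s
p = γmv = 3.113 × 9.11×10⁻³¹ × 2.841×10⁸ = 8.057×10⁻²² kg·m/s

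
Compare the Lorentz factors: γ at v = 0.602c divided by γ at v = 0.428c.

γ₁ = 1/√(1 - 0.602²) = 1.252
γ₂ = 1/√(1 - 0.428²) = 1.106
γ₁/γ₂ = 1.252/1.106 = 1.132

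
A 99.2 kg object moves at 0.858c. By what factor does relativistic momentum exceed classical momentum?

p_rel = γmv, p_class = mv
Ratio = γ = 1/√(1 - 0.858²) = 1.947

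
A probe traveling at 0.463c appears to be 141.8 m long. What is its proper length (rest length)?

Contracted length L = 141.8 m
γ = 1/√(1 - 0.463²) = 1.128
L₀ = γL = 1.128 × 141.8 = 160.0 m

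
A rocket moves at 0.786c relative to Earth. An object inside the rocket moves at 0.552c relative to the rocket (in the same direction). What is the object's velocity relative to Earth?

u = (u' + v)/(1 + u'v/c²)
Numerator: 0.552 + 0.786 = 1.338
Denominator: 1 + 0.433872 = 1.433872
u = 1.338/1.433872 = 0.9331c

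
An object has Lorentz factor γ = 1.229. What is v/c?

From γ = 1/√(1 - v²/c²):
1/γ² = 1/1.229² = 0.6621
v²/c² = 1 - 0.6621 = 0.3379
v/c = √(0.3379) = 0.5813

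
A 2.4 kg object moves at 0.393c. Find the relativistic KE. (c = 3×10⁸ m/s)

γ = 1/√(1 - 0.393²) = 1.0875
γ - 1 = 0.08750
KE = (γ-1)mc² = 0.08750 × 2.4 × (3×10⁸)² = 1.890×10¹⁶ J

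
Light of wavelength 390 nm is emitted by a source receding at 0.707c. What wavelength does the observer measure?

β = 0.707
Wavelength Doppler factor = √(1.707/0.293) = √(5.826) = 2.4137
λ_obs = 390 × 2.4137 = 941.3 nm (redshift)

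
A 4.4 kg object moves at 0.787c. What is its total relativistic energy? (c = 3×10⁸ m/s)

γ = 1/√(1 - 0.787²) = 1.621
mc² = 4.4 × (3×10⁸)² = 3.960×10¹⁷ J
E = γmc² = 1.621 × 3.960×10¹⁷ = 6.419×10¹⁷ J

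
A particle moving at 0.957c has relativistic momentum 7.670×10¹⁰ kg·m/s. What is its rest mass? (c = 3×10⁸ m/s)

γ = 1/√(1 - 0.957²) = 3.447
v = 0.957 × 3×10⁸ = 2.871×10⁸ m/s
m = p/(γv) = 7.670×10¹⁰/(3.447 × 2.871×10⁸) = 77.50 kg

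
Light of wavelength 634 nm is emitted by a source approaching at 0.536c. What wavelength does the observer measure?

β = 0.536
Wavelength Doppler factor = √(0.464/1.536) = √(0.30208) = 0.54962
λ_obs = 634 × 0.54962 = 348.5 nm (blueshift)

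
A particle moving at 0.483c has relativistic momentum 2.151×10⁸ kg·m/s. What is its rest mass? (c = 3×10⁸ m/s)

γ = 1/√(1 - 0.483²) = 1.142
v = 0.483 × 3×10⁸ = 1.449×10⁸ m/s
m = p/(γv) = 2.151×10⁸/(1.142 × 1.449×10⁸) = 1.300 kg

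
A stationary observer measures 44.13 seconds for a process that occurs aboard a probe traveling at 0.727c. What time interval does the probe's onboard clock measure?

Dilated time Δt = 44.13 seconds
γ = 1/√(1 - 0.727²) = 1.4564
Δt₀ = Δt/γ = 44.13/1.4564 = 30.30 seconds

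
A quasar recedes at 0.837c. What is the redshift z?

β = 0.837
(1+β)/(1-β) = 1.837/0.163 = 11.27
√(11.27) = 3.357
z = 3.357 - 1 = 2.357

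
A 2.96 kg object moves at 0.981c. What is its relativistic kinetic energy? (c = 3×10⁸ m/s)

γ = 1/√(1 - 0.981²) = 5.154
γ - 1 = 4.154
KE = (γ-1)mc² = 4.154 × 2.96 × (3×10⁸)² = 1.107×10¹⁸ J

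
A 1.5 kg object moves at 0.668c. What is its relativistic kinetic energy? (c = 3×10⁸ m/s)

γ = 1/√(1 - 0.668²) = 1.3438
γ - 1 = 0.3438
KE = (γ-1)mc² = 0.3438 × 1.5 × (3×10⁸)² = 4.641×10¹⁶ J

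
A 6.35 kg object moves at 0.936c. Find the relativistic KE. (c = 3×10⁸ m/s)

γ = 1/√(1 - 0.936²) = 2.841
γ - 1 = 1.841
KE = (γ-1)mc² = 1.841 × 6.35 × (3×10⁸)² = 1.052×10¹⁸ J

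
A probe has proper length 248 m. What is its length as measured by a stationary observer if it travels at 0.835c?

Proper length L₀ = 248 m
γ = 1/√(1 - 0.835²) = 1.817
L = L₀/γ = 248/1.817 = 136.5 m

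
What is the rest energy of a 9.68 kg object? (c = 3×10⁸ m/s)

c² = (3×10⁸)² = 9.000×10¹⁶ m²/s²
E₀ = mc² = 9.68 × 9.000×10¹⁶ = 8.712×10¹⁷ J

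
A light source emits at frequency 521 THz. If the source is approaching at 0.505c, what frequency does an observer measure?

β = v/c = 0.505
(1+β)/(1-β) = 1.505/0.495 = 3.0404
Doppler factor = √(3.0404) = 1.7437
f_obs = 521 × 1.7437 = 908.5 THz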